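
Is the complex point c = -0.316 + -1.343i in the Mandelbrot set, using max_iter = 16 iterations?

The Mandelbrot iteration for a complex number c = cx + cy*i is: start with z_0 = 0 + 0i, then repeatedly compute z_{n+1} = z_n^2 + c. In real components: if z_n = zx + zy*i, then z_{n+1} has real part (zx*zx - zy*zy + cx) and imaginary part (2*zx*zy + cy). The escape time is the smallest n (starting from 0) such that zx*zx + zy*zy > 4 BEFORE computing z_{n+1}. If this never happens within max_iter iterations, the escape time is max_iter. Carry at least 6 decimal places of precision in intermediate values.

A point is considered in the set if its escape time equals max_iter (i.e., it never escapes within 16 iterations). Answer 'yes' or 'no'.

Answer: no

Derivation:
z_0 = 0 + 0i, c = -0.3160 + -1.3430i
Iter 1: z = -0.3160 + -1.3430i, |z|^2 = 1.9035
Iter 2: z = -2.0198 + -0.4942i, |z|^2 = 4.3238
Escaped at iteration 2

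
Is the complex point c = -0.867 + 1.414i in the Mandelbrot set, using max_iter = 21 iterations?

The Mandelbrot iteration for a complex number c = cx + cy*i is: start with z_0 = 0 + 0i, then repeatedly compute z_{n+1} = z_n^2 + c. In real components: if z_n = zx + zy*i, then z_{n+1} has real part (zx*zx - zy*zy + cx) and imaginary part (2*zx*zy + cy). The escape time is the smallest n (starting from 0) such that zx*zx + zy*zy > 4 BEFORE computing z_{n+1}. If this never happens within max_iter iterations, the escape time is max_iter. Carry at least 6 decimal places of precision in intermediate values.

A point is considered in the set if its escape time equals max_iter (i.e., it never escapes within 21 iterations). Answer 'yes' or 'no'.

z_0 = 0 + 0i, c = -0.8670 + 1.4140i
Iter 1: z = -0.8670 + 1.4140i, |z|^2 = 2.7511
Iter 2: z = -2.1147 + -1.0379i, |z|^2 = 5.5492
Escaped at iteration 2

Answer: no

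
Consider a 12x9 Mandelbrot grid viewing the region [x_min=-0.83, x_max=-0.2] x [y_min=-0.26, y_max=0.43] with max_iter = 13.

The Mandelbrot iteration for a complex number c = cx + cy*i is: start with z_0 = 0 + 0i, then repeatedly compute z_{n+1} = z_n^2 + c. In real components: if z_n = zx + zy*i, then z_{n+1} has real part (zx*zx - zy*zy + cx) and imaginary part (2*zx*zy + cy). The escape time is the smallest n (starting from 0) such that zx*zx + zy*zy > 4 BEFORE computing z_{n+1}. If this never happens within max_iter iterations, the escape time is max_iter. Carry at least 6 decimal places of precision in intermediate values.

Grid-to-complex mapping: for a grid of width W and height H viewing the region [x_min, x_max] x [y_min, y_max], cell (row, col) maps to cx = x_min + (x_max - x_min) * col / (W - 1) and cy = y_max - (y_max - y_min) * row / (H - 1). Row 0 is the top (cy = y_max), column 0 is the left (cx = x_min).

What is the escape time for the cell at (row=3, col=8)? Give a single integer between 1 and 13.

Answer: 13

Derivation:
z_0 = 0 + 0i, c = -0.3718 + 0.1713i
Iter 1: z = -0.3718 + 0.1713i, |z|^2 = 0.1676
Iter 2: z = -0.2629 + 0.0439i, |z|^2 = 0.0710
Iter 3: z = -0.3046 + 0.1482i, |z|^2 = 0.1148
Iter 4: z = -0.3010 + 0.0810i, |z|^2 = 0.0971
Iter 5: z = -0.2878 + 0.1225i, |z|^2 = 0.0978
Iter 6: z = -0.3040 + 0.1007i, |z|^2 = 0.1026
Iter 7: z = -0.2895 + 0.1100i, |z|^2 = 0.0959
Iter 8: z = -0.3001 + 0.1075i, |z|^2 = 0.1016
Iter 9: z = -0.2933 + 0.1067i, |z|^2 = 0.0974
Iter 10: z = -0.2972 + 0.1086i, |z|^2 = 0.1001
Iter 11: z = -0.2953 + 0.1067i, |z|^2 = 0.0986
Iter 12: z = -0.2960 + 0.1082i, |z|^2 = 0.0993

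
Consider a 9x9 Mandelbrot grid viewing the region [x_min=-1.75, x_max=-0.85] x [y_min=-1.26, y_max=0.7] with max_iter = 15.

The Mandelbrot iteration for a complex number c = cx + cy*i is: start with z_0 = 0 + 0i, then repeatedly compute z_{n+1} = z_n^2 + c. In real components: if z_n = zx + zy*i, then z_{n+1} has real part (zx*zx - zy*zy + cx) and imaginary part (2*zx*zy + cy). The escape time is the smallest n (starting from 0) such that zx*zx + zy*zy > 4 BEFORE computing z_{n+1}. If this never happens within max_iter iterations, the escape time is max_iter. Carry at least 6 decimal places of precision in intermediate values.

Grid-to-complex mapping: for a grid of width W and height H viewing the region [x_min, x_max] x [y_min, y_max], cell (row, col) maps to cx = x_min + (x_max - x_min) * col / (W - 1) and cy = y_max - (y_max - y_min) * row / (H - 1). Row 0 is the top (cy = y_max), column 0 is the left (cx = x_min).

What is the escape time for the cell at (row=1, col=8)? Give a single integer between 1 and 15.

z_0 = 0 + 0i, c = -0.8500 + 0.4550i
Iter 1: z = -0.8500 + 0.4550i, |z|^2 = 0.9295
Iter 2: z = -0.3345 + -0.3185i, |z|^2 = 0.2133
Iter 3: z = -0.8395 + 0.6681i, |z|^2 = 1.1512
Iter 4: z = -0.5915 + -0.6668i, |z|^2 = 0.7945
Iter 5: z = -0.9447 + 1.2438i, |z|^2 = 2.4395
Iter 6: z = -1.5047 + -1.8951i, |z|^2 = 5.8553
Escaped at iteration 6

Answer: 6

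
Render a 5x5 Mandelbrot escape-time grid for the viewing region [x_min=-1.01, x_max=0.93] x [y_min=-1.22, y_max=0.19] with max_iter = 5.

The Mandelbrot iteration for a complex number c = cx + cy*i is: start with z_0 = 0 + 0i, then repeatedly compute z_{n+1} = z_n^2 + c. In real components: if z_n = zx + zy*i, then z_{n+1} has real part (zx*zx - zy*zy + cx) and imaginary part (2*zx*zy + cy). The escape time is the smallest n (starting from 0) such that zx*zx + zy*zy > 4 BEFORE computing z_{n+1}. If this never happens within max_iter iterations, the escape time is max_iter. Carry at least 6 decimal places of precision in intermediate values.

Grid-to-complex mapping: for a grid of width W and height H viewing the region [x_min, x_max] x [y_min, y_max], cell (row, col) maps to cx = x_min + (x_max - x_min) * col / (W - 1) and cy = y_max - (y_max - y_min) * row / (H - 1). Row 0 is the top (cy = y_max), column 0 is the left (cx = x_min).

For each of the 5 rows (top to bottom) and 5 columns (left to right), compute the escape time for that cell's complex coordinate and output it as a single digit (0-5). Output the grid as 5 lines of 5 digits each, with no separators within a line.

Answer: 55553
55553
55552
34532
33322

Derivation:
(row=0, col=0): c = -1.0100 + 0.1900i → escape time 5
(row=0, col=1): c = -0.5250 + 0.1900i → escape time 5
(row=0, col=2): c = -0.0400 + 0.1900i → escape time 5
(row=0, col=3): c = 0.4450 + 0.1900i → escape time 5
(row=0, col=4): c = 0.9300 + 0.1900i → escape time 3
(row=1, col=0): c = -1.0100 + -0.1625i → escape time 5
(row=1, col=1): c = -0.5250 + -0.1625i → escape time 5
(row=1, col=2): c = -0.0400 + -0.1625i → escape time 5
(row=1, col=3): c = 0.4450 + -0.1625i → escape time 5
(row=1, col=4): c = 0.9300 + -0.1625i → escape time 3
(row=2, col=0): c = -1.0100 + -0.5150i → escape time 5
(row=2, col=1): c = -0.5250 + -0.5150i → escape time 5
(row=2, col=2): c = -0.0400 + -0.5150i → escape time 5
(row=2, col=3): c = 0.4450 + -0.5150i → escape time 5
(row=2, col=4): c = 0.9300 + -0.5150i → escape time 2
(row=3, col=0): c = -1.0100 + -0.8675i → escape time 3
(row=3, col=1): c = -0.5250 + -0.8675i → escape time 4
(row=3, col=2): c = -0.0400 + -0.8675i → escape time 5
(row=3, col=3): c = 0.4450 + -0.8675i → escape time 3
(row=3, col=4): c = 0.9300 + -0.8675i → escape time 2
(row=4, col=0): c = -1.0100 + -1.2200i → escape time 3
(row=4, col=1): c = -0.5250 + -1.2200i → escape time 3
(row=4, col=2): c = -0.0400 + -1.2200i → escape time 3
(row=4, col=3): c = 0.4450 + -1.2200i → escape time 2
(row=4, col=4): c = 0.9300 + -1.2200i → escape time 2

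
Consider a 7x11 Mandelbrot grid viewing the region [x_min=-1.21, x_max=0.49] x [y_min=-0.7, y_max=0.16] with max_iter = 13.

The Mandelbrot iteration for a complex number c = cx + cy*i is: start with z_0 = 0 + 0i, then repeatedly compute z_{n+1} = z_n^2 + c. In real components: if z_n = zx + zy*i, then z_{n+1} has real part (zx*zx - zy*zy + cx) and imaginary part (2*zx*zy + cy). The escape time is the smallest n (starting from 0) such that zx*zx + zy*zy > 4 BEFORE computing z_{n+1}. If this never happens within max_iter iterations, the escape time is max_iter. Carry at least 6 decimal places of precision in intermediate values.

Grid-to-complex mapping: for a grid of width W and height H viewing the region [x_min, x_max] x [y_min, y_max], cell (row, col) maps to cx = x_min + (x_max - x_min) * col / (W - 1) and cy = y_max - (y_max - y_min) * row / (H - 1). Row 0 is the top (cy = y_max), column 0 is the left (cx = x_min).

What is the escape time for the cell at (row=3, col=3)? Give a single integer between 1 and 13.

z_0 = 0 + 0i, c = -0.3600 + -0.0980i
Iter 1: z = -0.3600 + -0.0980i, |z|^2 = 0.1392
Iter 2: z = -0.2400 + -0.0274i, |z|^2 = 0.0584
Iter 3: z = -0.3032 + -0.0848i, |z|^2 = 0.0991
Iter 4: z = -0.2753 + -0.0466i, |z|^2 = 0.0780
Iter 5: z = -0.2864 + -0.0724i, |z|^2 = 0.0873
Iter 6: z = -0.2832 + -0.0566i, |z|^2 = 0.0834
Iter 7: z = -0.2830 + -0.0660i, |z|^2 = 0.0844
Iter 8: z = -0.2843 + -0.0607i, |z|^2 = 0.0845
Iter 9: z = -0.2829 + -0.0635i, |z|^2 = 0.0840
Iter 10: z = -0.2840 + -0.0621i, |z|^2 = 0.0845
Iter 11: z = -0.2832 + -0.0627i, |z|^2 = 0.0841
Iter 12: z = -0.2837 + -0.0625i, |z|^2 = 0.0844

Answer: 13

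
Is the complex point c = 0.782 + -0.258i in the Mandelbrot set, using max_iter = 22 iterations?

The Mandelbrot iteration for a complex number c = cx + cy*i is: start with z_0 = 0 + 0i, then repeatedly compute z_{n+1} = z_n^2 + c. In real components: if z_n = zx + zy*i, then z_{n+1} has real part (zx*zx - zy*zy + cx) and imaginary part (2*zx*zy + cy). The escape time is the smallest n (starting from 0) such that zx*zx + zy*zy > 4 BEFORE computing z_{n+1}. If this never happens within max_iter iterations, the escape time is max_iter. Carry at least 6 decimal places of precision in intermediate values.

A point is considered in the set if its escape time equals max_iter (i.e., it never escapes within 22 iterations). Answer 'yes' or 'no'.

Answer: no

Derivation:
z_0 = 0 + 0i, c = 0.7820 + -0.2580i
Iter 1: z = 0.7820 + -0.2580i, |z|^2 = 0.6781
Iter 2: z = 1.3270 + -0.6615i, |z|^2 = 2.1984
Iter 3: z = 2.1052 + -2.0136i, |z|^2 = 8.4866
Escaped at iteration 3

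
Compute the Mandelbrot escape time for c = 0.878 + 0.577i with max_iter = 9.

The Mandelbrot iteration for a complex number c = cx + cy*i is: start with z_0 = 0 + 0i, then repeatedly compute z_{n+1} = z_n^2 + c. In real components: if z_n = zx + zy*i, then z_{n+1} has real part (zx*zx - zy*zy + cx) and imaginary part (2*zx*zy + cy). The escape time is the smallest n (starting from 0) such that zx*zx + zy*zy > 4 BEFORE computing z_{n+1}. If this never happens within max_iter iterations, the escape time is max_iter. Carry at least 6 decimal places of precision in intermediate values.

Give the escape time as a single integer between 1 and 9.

Answer: 2

Derivation:
z_0 = 0 + 0i, c = 0.8780 + 0.5770i
Iter 1: z = 0.8780 + 0.5770i, |z|^2 = 1.1038
Iter 2: z = 1.3160 + 1.5902i, |z|^2 = 4.2605
Escaped at iteration 2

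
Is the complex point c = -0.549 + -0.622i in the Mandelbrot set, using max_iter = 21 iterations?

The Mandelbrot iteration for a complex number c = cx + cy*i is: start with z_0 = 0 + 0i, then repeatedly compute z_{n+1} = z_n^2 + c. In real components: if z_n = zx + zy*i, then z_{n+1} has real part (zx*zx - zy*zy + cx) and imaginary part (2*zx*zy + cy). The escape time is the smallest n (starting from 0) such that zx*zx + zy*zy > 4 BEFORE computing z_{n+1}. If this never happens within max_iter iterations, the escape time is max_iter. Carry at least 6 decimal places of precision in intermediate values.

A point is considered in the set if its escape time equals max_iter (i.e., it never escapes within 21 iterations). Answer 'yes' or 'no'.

Answer: yes

Derivation:
z_0 = 0 + 0i, c = -0.5490 + -0.6220i
Iter 1: z = -0.5490 + -0.6220i, |z|^2 = 0.6883
Iter 2: z = -0.6345 + 0.0610i, |z|^2 = 0.4063
Iter 3: z = -0.1501 + -0.6994i, |z|^2 = 0.5116
Iter 4: z = -1.0155 + -0.4120i, |z|^2 = 1.2011
Iter 5: z = 0.3126 + 0.2148i, |z|^2 = 0.1439
Iter 6: z = -0.4974 + -0.4877i, |z|^2 = 0.4853
Iter 7: z = -0.5394 + -0.1368i, |z|^2 = 0.3097
Iter 8: z = -0.2767 + -0.4744i, |z|^2 = 0.3016
Iter 9: z = -0.6975 + -0.3595i, |z|^2 = 0.6157
Iter 10: z = -0.1917 + -0.1206i, |z|^2 = 0.0513
Iter 11: z = -0.5268 + -0.5758i, |z|^2 = 0.6090
Iter 12: z = -0.6030 + -0.0154i, |z|^2 = 0.3639
Iter 13: z = -0.1856 + -0.6034i, |z|^2 = 0.3986
Iter 14: z = -0.8787 + -0.3980i, |z|^2 = 0.9305
Iter 15: z = 0.0647 + 0.0774i, |z|^2 = 0.0102
Iter 16: z = -0.5508 + -0.6120i, |z|^2 = 0.6779
Iter 17: z = -0.6201 + 0.0522i, |z|^2 = 0.3873
Iter 18: z = -0.1671 + -0.6867i, |z|^2 = 0.4995
Iter 19: z = -0.9926 + -0.3924i, |z|^2 = 1.1393
Iter 20: z = 0.2823 + 0.1571i, |z|^2 = 0.1044
Did not escape in 21 iterations → in set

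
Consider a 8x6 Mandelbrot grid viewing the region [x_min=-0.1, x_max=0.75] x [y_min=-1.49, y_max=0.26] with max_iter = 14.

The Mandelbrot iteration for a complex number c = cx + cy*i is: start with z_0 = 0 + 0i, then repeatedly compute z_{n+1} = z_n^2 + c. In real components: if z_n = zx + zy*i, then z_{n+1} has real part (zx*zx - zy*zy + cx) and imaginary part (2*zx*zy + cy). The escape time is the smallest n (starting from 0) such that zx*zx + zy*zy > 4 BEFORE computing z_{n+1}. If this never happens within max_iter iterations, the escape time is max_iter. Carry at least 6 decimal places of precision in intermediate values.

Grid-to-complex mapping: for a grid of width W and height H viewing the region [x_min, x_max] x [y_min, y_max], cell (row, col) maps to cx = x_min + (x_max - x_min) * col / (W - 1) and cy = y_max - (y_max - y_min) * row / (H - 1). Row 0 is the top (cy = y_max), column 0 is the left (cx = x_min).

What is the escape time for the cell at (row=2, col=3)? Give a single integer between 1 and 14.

Answer: 14

Derivation:
z_0 = 0 + 0i, c = 0.2643 + -0.4400i
Iter 1: z = 0.2643 + -0.4400i, |z|^2 = 0.2634
Iter 2: z = 0.1405 + -0.6726i, |z|^2 = 0.4721
Iter 3: z = -0.1683 + -0.6290i, |z|^2 = 0.4240
Iter 4: z = -0.1031 + -0.2282i, |z|^2 = 0.0627
Iter 5: z = 0.2228 + -0.3929i, |z|^2 = 0.2041
Iter 6: z = 0.1595 + -0.6151i, |z|^2 = 0.4038
Iter 7: z = -0.0886 + -0.6362i, |z|^2 = 0.4127
Iter 8: z = -0.1327 + -0.3272i, |z|^2 = 0.1247
Iter 9: z = 0.1748 + -0.3532i, |z|^2 = 0.1553
Iter 10: z = 0.1701 + -0.5635i, |z|^2 = 0.3464
Iter 11: z = -0.0243 + -0.6317i, |z|^2 = 0.3996
Iter 12: z = -0.1342 + -0.4093i, |z|^2 = 0.1855
Iter 13: z = 0.1147 + -0.3302i, |z|^2 = 0.1222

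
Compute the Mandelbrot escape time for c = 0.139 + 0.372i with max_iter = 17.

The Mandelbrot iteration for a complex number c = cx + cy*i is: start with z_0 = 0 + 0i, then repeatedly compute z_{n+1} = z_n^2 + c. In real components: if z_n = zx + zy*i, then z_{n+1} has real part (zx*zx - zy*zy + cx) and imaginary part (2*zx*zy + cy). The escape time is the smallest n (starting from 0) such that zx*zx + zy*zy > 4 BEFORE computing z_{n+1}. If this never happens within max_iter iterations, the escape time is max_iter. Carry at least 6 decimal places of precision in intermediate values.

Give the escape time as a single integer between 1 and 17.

Answer: 17

Derivation:
z_0 = 0 + 0i, c = 0.1390 + 0.3720i
Iter 1: z = 0.1390 + 0.3720i, |z|^2 = 0.1577
Iter 2: z = 0.0199 + 0.4754i, |z|^2 = 0.2264
Iter 3: z = -0.0866 + 0.3910i, |z|^2 = 0.1604
Iter 4: z = -0.0063 + 0.3043i, |z|^2 = 0.0926
Iter 5: z = 0.0465 + 0.3681i, |z|^2 = 0.1377
Iter 6: z = 0.0056 + 0.4062i, |z|^2 = 0.1650
Iter 7: z = -0.0260 + 0.3766i, |z|^2 = 0.1425
Iter 8: z = -0.0021 + 0.3524i, |z|^2 = 0.1242
Iter 9: z = 0.0148 + 0.3705i, |z|^2 = 0.1375
Iter 10: z = 0.0020 + 0.3830i, |z|^2 = 0.1467
Iter 11: z = -0.0077 + 0.3735i, |z|^2 = 0.1396
Iter 12: z = -0.0004 + 0.3663i, |z|^2 = 0.1342
Iter 13: z = 0.0048 + 0.3717i, |z|^2 = 0.1382
Iter 14: z = 0.0009 + 0.3756i, |z|^2 = 0.1411
Iter 15: z = -0.0021 + 0.3727i, |z|^2 = 0.1389
Iter 16: z = 0.0001 + 0.3705i, |z|^2 = 0.1372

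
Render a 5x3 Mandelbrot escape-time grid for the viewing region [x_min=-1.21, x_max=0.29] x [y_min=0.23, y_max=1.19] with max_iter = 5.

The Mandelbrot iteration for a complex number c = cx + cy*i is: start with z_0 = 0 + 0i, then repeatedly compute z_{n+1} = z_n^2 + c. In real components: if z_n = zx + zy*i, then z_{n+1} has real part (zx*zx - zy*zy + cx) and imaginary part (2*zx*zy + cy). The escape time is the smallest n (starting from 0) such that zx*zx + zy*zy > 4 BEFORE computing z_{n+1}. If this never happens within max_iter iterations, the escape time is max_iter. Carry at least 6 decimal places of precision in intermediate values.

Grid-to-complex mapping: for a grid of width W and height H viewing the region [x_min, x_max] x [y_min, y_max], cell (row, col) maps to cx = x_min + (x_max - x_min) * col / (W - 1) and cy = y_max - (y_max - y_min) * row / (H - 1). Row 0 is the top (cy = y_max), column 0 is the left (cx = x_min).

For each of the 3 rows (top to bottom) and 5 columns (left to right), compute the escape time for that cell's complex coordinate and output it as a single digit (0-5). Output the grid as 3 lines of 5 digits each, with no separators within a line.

(row=0, col=0): c = -1.2100 + 1.1900i → escape time 2
(row=0, col=1): c = -0.8350 + 1.1900i → escape time 3
(row=0, col=2): c = -0.4600 + 1.1900i → escape time 3
(row=0, col=3): c = -0.0850 + 1.1900i → escape time 3
(row=0, col=4): c = 0.2900 + 1.1900i → escape time 2
(row=1, col=0): c = -1.2100 + 0.7100i → escape time 3
(row=1, col=1): c = -0.8350 + 0.7100i → escape time 4
(row=1, col=2): c = -0.4600 + 0.7100i → escape time 5
(row=1, col=3): c = -0.0850 + 0.7100i → escape time 5
(row=1, col=4): c = 0.2900 + 0.7100i → escape time 5
(row=2, col=0): c = -1.2100 + 0.2300i → escape time 5
(row=2, col=1): c = -0.8350 + 0.2300i → escape time 5
(row=2, col=2): c = -0.4600 + 0.2300i → escape time 5
(row=2, col=3): c = -0.0850 + 0.2300i → escape time 5
(row=2, col=4): c = 0.2900 + 0.2300i → escape time 5

Answer: 23332
34555
55555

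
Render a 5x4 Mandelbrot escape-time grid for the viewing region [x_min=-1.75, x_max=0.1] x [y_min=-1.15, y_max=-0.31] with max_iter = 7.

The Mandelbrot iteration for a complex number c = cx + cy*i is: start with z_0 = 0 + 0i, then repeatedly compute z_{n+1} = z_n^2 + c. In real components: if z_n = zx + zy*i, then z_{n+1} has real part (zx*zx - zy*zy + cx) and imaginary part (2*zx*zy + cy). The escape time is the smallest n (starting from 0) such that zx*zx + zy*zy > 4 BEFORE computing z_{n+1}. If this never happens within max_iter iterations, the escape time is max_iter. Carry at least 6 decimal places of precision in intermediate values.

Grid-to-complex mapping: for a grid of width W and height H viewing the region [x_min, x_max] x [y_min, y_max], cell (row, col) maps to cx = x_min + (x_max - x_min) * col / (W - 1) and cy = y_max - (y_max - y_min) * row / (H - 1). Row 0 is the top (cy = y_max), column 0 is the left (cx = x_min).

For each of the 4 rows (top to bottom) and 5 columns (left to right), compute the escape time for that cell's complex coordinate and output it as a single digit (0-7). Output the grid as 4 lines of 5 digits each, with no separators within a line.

Answer: 47777
33577
23455
12343

Derivation:
(row=0, col=0): c = -1.7500 + -0.3100i → escape time 4
(row=0, col=1): c = -1.2875 + -0.3100i → escape time 7
(row=0, col=2): c = -0.8250 + -0.3100i → escape time 7
(row=0, col=3): c = -0.3625 + -0.3100i → escape time 7
(row=0, col=4): c = 0.1000 + -0.3100i → escape time 7
(row=1, col=0): c = -1.7500 + -0.5900i → escape time 3
(row=1, col=1): c = -1.2875 + -0.5900i → escape time 3
(row=1, col=2): c = -0.8250 + -0.5900i → escape time 5
(row=1, col=3): c = -0.3625 + -0.5900i → escape time 7
(row=1, col=4): c = 0.1000 + -0.5900i → escape time 7
(row=2, col=0): c = -1.7500 + -0.8700i → escape time 2
(row=2, col=1): c = -1.2875 + -0.8700i → escape time 3
(row=2, col=2): c = -0.8250 + -0.8700i → escape time 4
(row=2, col=3): c = -0.3625 + -0.8700i → escape time 5
(row=2, col=4): c = 0.1000 + -0.8700i → escape time 5
(row=3, col=0): c = -1.7500 + -1.1500i → escape time 1
(row=3, col=1): c = -1.2875 + -1.1500i → escape time 2
(row=3, col=2): c = -0.8250 + -1.1500i → escape time 3
(row=3, col=3): c = -0.3625 + -1.1500i → escape time 4
(row=3, col=4): c = 0.1000 + -1.1500i → escape time 3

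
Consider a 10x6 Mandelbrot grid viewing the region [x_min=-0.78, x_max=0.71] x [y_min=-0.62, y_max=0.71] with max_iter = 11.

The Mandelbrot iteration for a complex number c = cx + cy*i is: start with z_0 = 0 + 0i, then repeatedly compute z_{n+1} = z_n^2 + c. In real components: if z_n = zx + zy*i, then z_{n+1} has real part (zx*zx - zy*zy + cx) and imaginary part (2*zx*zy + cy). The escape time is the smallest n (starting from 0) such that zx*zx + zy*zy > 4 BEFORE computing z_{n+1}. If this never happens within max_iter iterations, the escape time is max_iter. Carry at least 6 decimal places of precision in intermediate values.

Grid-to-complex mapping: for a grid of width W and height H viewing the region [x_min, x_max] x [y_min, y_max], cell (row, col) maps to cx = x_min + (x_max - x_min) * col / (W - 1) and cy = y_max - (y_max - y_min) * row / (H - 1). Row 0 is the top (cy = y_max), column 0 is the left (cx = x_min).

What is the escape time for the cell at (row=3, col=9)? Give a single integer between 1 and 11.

Answer: 3

Derivation:
z_0 = 0 + 0i, c = 0.7100 + -0.0880i
Iter 1: z = 0.7100 + -0.0880i, |z|^2 = 0.5118
Iter 2: z = 1.2064 + -0.2130i, |z|^2 = 1.5006
Iter 3: z = 2.1199 + -0.6018i, |z|^2 = 4.8563
Escaped at iteration 3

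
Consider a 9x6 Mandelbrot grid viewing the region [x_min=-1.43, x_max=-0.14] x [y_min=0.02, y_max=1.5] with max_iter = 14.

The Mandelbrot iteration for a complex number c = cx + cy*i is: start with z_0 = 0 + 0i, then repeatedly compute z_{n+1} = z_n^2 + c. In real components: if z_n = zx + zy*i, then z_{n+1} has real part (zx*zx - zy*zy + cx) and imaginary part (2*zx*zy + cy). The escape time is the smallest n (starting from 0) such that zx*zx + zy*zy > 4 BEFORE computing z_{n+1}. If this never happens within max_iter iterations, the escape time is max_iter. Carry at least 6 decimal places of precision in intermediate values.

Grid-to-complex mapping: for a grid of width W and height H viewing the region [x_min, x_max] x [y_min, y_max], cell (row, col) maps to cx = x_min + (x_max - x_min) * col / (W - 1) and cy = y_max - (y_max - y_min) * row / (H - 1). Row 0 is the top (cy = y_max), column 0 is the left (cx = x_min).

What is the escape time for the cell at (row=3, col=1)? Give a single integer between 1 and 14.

z_0 = 0 + 0i, c = -1.2687 + 0.6120i
Iter 1: z = -1.2687 + 0.6120i, |z|^2 = 1.9843
Iter 2: z = -0.0336 + -0.9409i, |z|^2 = 0.8865
Iter 3: z = -2.1530 + 0.6752i, |z|^2 = 5.0913
Escaped at iteration 3

Answer: 3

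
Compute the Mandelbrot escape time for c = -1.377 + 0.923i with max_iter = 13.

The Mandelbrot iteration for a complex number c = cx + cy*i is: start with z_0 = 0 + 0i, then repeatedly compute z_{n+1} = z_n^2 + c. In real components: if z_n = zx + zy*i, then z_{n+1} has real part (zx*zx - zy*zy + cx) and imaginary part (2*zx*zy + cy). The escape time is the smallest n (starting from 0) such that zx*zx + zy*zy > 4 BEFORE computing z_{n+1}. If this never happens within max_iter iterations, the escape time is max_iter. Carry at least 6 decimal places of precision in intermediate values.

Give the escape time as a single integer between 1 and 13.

Answer: 3

Derivation:
z_0 = 0 + 0i, c = -1.3770 + 0.9230i
Iter 1: z = -1.3770 + 0.9230i, |z|^2 = 2.7481
Iter 2: z = -0.3328 + -1.6189i, |z|^2 = 2.7317
Iter 3: z = -3.8872 + 2.0006i, |z|^2 = 19.1127
Escaped at iteration 3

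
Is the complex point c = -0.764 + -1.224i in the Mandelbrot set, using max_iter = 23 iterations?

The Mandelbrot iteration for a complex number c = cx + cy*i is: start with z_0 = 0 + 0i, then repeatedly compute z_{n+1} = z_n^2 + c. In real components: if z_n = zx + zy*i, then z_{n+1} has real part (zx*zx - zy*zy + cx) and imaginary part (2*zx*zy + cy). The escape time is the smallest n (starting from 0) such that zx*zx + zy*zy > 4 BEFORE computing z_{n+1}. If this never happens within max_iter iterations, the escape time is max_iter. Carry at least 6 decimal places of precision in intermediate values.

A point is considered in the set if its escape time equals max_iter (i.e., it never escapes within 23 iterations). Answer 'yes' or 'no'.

Answer: no

Derivation:
z_0 = 0 + 0i, c = -0.7640 + -1.2240i
Iter 1: z = -0.7640 + -1.2240i, |z|^2 = 2.0819
Iter 2: z = -1.6785 + 0.6463i, |z|^2 = 3.2350
Iter 3: z = 1.6356 + -3.3935i, |z|^2 = 14.1912
Escaped at iteration 3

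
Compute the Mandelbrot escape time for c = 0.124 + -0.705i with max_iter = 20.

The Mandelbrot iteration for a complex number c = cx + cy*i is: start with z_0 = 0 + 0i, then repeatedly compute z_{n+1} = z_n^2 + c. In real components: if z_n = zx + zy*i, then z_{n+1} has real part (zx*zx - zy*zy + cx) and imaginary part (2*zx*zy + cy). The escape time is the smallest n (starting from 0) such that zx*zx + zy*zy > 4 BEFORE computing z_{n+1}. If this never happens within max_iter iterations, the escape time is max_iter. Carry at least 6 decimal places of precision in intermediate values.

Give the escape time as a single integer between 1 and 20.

Answer: 8

Derivation:
z_0 = 0 + 0i, c = 0.1240 + -0.7050i
Iter 1: z = 0.1240 + -0.7050i, |z|^2 = 0.5124
Iter 2: z = -0.3576 + -0.8798i, |z|^2 = 0.9020
Iter 3: z = -0.5222 + -0.0757i, |z|^2 = 0.2784
Iter 4: z = 0.3910 + -0.6260i, |z|^2 = 0.5447
Iter 5: z = -0.1150 + -1.1945i, |z|^2 = 1.4400
Iter 6: z = -1.2896 + -0.4303i, |z|^2 = 1.8482
Iter 7: z = 1.6019 + 0.4047i, |z|^2 = 2.7299
Iter 8: z = 2.5263 + 0.5917i, |z|^2 = 6.7322
Escaped at iteration 8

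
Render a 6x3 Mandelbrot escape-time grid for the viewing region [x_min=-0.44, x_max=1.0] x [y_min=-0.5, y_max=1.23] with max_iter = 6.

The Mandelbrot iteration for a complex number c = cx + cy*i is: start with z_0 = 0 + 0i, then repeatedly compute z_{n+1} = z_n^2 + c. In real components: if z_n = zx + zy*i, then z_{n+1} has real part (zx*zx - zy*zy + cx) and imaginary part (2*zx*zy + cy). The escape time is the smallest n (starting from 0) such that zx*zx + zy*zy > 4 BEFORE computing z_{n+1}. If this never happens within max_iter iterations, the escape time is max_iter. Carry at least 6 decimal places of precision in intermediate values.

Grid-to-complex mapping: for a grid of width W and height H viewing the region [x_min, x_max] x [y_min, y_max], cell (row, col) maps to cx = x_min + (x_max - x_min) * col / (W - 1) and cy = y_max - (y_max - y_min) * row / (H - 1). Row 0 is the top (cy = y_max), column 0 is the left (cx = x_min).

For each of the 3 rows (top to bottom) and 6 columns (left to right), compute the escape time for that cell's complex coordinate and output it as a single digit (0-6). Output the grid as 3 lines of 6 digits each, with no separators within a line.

Answer: 332222
666632
666632

Derivation:
(row=0, col=0): c = -0.4400 + 1.2300i → escape time 3
(row=0, col=1): c = -0.1520 + 1.2300i → escape time 3
(row=0, col=2): c = 0.1360 + 1.2300i → escape time 2
(row=0, col=3): c = 0.4240 + 1.2300i → escape time 2
(row=0, col=4): c = 0.7120 + 1.2300i → escape time 2
(row=0, col=5): c = 1.0000 + 1.2300i → escape time 2
(row=1, col=0): c = -0.4400 + 0.3650i → escape time 6
(row=1, col=1): c = -0.1520 + 0.3650i → escape time 6
(row=1, col=2): c = 0.1360 + 0.3650i → escape time 6
(row=1, col=3): c = 0.4240 + 0.3650i → escape time 6
(row=1, col=4): c = 0.7120 + 0.3650i → escape time 3
(row=1, col=5): c = 1.0000 + 0.3650i → escape time 2
(row=2, col=0): c = -0.4400 + -0.5000i → escape time 6
(row=2, col=1): c = -0.1520 + -0.5000i → escape time 6
(row=2, col=2): c = 0.1360 + -0.5000i → escape time 6
(row=2, col=3): c = 0.4240 + -0.5000i → escape time 6
(row=2, col=4): c = 0.7120 + -0.5000i → escape time 3
(row=2, col=5): c = 1.0000 + -0.5000i → escape time 2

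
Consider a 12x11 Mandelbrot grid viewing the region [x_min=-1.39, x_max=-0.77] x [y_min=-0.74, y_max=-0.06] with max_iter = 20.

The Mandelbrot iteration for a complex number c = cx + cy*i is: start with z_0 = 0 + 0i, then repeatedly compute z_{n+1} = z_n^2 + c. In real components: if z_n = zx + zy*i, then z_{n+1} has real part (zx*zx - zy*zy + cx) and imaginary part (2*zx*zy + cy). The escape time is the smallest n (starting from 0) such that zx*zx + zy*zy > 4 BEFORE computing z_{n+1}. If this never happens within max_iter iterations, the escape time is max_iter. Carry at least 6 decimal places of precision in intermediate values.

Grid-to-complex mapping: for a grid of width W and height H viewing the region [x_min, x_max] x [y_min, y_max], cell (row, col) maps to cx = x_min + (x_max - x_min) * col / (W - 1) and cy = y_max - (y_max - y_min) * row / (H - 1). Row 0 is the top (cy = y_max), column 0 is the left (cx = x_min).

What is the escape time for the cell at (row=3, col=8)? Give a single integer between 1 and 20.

Answer: 20

Derivation:
z_0 = 0 + 0i, c = -0.9391 + -0.2640i
Iter 1: z = -0.9391 + -0.2640i, |z|^2 = 0.9516
Iter 2: z = -0.1269 + 0.2318i, |z|^2 = 0.0699
Iter 3: z = -0.9767 + -0.3228i, |z|^2 = 1.0582
Iter 4: z = -0.0893 + 0.3667i, |z|^2 = 0.1424
Iter 5: z = -1.0656 + -0.3295i, |z|^2 = 1.2440
Iter 6: z = 0.0878 + 0.4382i, |z|^2 = 0.1997
Iter 7: z = -1.1234 + -0.1871i, |z|^2 = 1.2970
Iter 8: z = 0.2879 + 0.1564i, |z|^2 = 0.1073
Iter 9: z = -0.8807 + -0.1740i, |z|^2 = 0.8058
Iter 10: z = -0.1938 + 0.0424i, |z|^2 = 0.0394
Iter 11: z = -0.9033 + -0.2804i, |z|^2 = 0.8947
Iter 12: z = -0.2017 + 0.2427i, |z|^2 = 0.0996
Iter 13: z = -0.9573 + -0.3619i, |z|^2 = 1.0474
Iter 14: z = -0.1537 + 0.4289i, |z|^2 = 0.2076
Iter 15: z = -1.0994 + -0.3958i, |z|^2 = 1.3654
Iter 16: z = 0.1130 + 0.6063i, |z|^2 = 0.3804
Iter 17: z = -1.2940 + -0.1270i, |z|^2 = 1.6905
Iter 18: z = 0.7191 + 0.0647i, |z|^2 = 0.5214
Iter 19: z = -0.4261 + -0.1710i, |z|^2 = 0.2108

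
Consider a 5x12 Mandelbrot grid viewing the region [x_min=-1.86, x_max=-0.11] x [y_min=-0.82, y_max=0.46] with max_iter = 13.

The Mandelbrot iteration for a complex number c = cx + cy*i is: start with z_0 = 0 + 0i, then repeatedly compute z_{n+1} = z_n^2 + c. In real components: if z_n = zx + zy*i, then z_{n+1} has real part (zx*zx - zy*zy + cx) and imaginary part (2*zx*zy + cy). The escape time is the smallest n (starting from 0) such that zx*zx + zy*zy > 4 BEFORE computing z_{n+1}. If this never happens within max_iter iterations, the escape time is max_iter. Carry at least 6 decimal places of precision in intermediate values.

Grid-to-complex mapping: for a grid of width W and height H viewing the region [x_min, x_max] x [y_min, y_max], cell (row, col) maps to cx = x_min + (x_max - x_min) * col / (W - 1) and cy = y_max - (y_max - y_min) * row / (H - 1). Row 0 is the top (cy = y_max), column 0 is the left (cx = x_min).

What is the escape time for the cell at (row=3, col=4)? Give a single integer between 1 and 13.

z_0 = 0 + 0i, c = -0.1100 + 0.1109i
Iter 1: z = -0.1100 + 0.1109i, |z|^2 = 0.0244
Iter 2: z = -0.1102 + 0.0865i, |z|^2 = 0.0196
Iter 3: z = -0.1053 + 0.0918i, |z|^2 = 0.0195
Iter 4: z = -0.1073 + 0.0916i, |z|^2 = 0.0199
Iter 5: z = -0.1069 + 0.0913i, |z|^2 = 0.0197
Iter 6: z = -0.1069 + 0.0914i, |z|^2 = 0.0198
Iter 7: z = -0.1069 + 0.0914i, |z|^2 = 0.0198
Iter 8: z = -0.1069 + 0.0914i, |z|^2 = 0.0198
Iter 9: z = -0.1069 + 0.0914i, |z|^2 = 0.0198
Iter 10: z = -0.1069 + 0.0914i, |z|^2 = 0.0198
Iter 11: z = -0.1069 + 0.0914i, |z|^2 = 0.0198
Iter 12: z = -0.1069 + 0.0914i, |z|^2 = 0.0198

Answer: 13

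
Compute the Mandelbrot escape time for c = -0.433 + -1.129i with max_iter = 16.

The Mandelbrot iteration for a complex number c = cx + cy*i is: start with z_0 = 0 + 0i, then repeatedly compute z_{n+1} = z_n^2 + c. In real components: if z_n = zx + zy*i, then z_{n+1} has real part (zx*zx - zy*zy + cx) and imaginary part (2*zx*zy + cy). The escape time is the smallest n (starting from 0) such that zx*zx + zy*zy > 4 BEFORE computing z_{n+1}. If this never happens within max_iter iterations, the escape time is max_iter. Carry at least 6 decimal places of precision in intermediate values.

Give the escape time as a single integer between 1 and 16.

Answer: 4

Derivation:
z_0 = 0 + 0i, c = -0.4330 + -1.1290i
Iter 1: z = -0.4330 + -1.1290i, |z|^2 = 1.4621
Iter 2: z = -1.5202 + -0.1513i, |z|^2 = 2.3337
Iter 3: z = 1.8550 + -0.6690i, |z|^2 = 3.8886
Iter 4: z = 2.5603 + -3.6111i, |z|^2 = 19.5954
Escaped at iteration 4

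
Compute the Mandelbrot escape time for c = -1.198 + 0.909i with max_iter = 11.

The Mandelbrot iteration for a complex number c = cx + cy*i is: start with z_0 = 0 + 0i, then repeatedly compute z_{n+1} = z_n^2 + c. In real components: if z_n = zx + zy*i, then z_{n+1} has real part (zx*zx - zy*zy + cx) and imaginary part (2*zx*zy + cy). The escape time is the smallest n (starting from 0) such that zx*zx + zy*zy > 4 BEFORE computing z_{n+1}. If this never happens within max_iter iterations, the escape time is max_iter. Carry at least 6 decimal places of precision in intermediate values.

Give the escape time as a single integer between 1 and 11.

z_0 = 0 + 0i, c = -1.1980 + 0.9090i
Iter 1: z = -1.1980 + 0.9090i, |z|^2 = 2.2615
Iter 2: z = -0.5891 + -1.2690i, |z|^2 = 1.9573
Iter 3: z = -2.4613 + 2.4040i, |z|^2 = 11.8372
Escaped at iteration 3

Answer: 3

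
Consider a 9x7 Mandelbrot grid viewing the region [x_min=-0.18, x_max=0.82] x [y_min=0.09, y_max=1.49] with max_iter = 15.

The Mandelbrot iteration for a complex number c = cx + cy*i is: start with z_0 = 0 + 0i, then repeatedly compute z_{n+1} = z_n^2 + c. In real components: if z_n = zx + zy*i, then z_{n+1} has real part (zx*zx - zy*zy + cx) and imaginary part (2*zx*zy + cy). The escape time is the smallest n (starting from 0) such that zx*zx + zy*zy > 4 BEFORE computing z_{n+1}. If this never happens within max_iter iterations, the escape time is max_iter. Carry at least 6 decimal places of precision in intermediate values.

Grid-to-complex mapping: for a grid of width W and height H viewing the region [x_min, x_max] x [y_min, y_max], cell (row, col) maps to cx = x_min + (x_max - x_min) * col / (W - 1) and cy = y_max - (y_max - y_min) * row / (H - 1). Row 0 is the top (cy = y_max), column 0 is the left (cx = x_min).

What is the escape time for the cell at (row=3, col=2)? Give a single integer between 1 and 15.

z_0 = 0 + 0i, c = 0.0700 + 0.7900i
Iter 1: z = 0.0700 + 0.7900i, |z|^2 = 0.6290
Iter 2: z = -0.5492 + 0.9006i, |z|^2 = 1.1127
Iter 3: z = -0.4395 + -0.1992i, |z|^2 = 0.2328
Iter 4: z = 0.2234 + 0.9651i, |z|^2 = 0.9813
Iter 5: z = -0.8115 + 1.2213i, |z|^2 = 2.1500
Iter 6: z = -0.7630 + -1.1921i, |z|^2 = 2.0033
Iter 7: z = -0.7689 + 2.6092i, |z|^2 = 7.3990
Escaped at iteration 7

Answer: 7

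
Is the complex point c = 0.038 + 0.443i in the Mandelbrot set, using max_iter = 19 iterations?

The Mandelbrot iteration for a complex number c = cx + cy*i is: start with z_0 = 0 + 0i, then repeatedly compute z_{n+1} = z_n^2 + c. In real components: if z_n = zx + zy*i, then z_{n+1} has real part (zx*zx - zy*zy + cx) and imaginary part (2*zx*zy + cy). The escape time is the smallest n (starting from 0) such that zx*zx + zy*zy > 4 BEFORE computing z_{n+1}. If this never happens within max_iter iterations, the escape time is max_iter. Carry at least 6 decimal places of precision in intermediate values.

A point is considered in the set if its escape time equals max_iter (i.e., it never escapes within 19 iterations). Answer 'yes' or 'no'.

z_0 = 0 + 0i, c = 0.0380 + 0.4430i
Iter 1: z = 0.0380 + 0.4430i, |z|^2 = 0.1977
Iter 2: z = -0.1568 + 0.4767i, |z|^2 = 0.2518
Iter 3: z = -0.1646 + 0.2935i, |z|^2 = 0.1133
Iter 4: z = -0.0210 + 0.3464i, |z|^2 = 0.1204
Iter 5: z = -0.0815 + 0.4284i, |z|^2 = 0.1902
Iter 6: z = -0.1389 + 0.3731i, |z|^2 = 0.1585
Iter 7: z = -0.0819 + 0.3393i, |z|^2 = 0.1219
Iter 8: z = -0.0704 + 0.3874i, |z|^2 = 0.1550
Iter 9: z = -0.1071 + 0.3884i, |z|^2 = 0.1623
Iter 10: z = -0.1014 + 0.3598i, |z|^2 = 0.1397
Iter 11: z = -0.0812 + 0.3700i, |z|^2 = 0.1435
Iter 12: z = -0.0923 + 0.3829i, |z|^2 = 0.1552
Iter 13: z = -0.1001 + 0.3723i, |z|^2 = 0.1486
Iter 14: z = -0.0906 + 0.3685i, |z|^2 = 0.1440
Iter 15: z = -0.0896 + 0.3763i, |z|^2 = 0.1496
Iter 16: z = -0.0955 + 0.3756i, |z|^2 = 0.1502
Iter 17: z = -0.0940 + 0.3712i, |z|^2 = 0.1466
Iter 18: z = -0.0910 + 0.3732i, |z|^2 = 0.1476
Did not escape in 19 iterations → in set

Answer: yes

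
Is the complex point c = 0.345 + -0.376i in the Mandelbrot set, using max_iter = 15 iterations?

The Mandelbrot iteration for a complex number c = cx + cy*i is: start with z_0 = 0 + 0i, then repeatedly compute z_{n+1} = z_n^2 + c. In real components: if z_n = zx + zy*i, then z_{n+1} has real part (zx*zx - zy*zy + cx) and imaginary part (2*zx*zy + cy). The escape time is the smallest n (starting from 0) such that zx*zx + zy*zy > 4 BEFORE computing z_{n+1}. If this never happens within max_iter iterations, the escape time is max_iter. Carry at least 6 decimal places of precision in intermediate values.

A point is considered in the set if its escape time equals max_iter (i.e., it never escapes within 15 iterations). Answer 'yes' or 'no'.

Answer: yes

Derivation:
z_0 = 0 + 0i, c = 0.3450 + -0.3760i
Iter 1: z = 0.3450 + -0.3760i, |z|^2 = 0.2604
Iter 2: z = 0.3226 + -0.6354i, |z|^2 = 0.5079
Iter 3: z = 0.0453 + -0.7860i, |z|^2 = 0.6199
Iter 4: z = -0.2708 + -0.4472i, |z|^2 = 0.2734
Iter 5: z = 0.2183 + -0.1338i, |z|^2 = 0.0656
Iter 6: z = 0.3748 + -0.4344i, |z|^2 = 0.3292
Iter 7: z = 0.2967 + -0.7016i, |z|^2 = 0.5803
Iter 8: z = -0.0592 + -0.7924i, |z|^2 = 0.6314
Iter 9: z = -0.2794 + -0.2822i, |z|^2 = 0.1577
Iter 10: z = 0.3434 + -0.2183i, |z|^2 = 0.1656
Iter 11: z = 0.4153 + -0.5259i, |z|^2 = 0.4491
Iter 12: z = 0.2408 + -0.8128i, |z|^2 = 0.7187
Iter 13: z = -0.2577 + -0.7675i, |z|^2 = 0.6555
Iter 14: z = -0.1777 + 0.0196i, |z|^2 = 0.0320
Did not escape in 15 iterations → in set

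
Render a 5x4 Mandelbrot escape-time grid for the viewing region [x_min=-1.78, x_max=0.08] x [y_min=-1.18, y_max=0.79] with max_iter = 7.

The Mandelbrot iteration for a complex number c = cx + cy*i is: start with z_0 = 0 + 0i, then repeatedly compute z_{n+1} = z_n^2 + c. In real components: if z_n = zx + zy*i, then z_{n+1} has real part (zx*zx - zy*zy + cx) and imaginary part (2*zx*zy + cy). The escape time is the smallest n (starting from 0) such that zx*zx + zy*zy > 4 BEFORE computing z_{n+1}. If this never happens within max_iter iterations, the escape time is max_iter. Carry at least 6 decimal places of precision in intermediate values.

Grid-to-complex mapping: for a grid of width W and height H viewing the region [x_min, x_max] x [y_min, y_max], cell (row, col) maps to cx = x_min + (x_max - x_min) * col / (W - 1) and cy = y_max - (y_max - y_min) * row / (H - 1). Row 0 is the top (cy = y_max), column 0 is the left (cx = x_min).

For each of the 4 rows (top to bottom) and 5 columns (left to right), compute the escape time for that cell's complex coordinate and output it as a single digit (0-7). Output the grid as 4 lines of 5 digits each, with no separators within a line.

Answer: 23467
47777
33577
12333

Derivation:
(row=0, col=0): c = -1.7800 + 0.7900i → escape time 2
(row=0, col=1): c = -1.3150 + 0.7900i → escape time 3
(row=0, col=2): c = -0.8500 + 0.7900i → escape time 4
(row=0, col=3): c = -0.3850 + 0.7900i → escape time 6
(row=0, col=4): c = 0.0800 + 0.7900i → escape time 7
(row=1, col=0): c = -1.7800 + 0.1333i → escape time 4
(row=1, col=1): c = -1.3150 + 0.1333i → escape time 7
(row=1, col=2): c = -0.8500 + 0.1333i → escape time 7
(row=1, col=3): c = -0.3850 + 0.1333i → escape time 7
(row=1, col=4): c = 0.0800 + 0.1333i → escape time 7
(row=2, col=0): c = -1.7800 + -0.5233i → escape time 3
(row=2, col=1): c = -1.3150 + -0.5233i → escape time 3
(row=2, col=2): c = -0.8500 + -0.5233i → escape time 5
(row=2, col=3): c = -0.3850 + -0.5233i → escape time 7
(row=2, col=4): c = 0.0800 + -0.5233i → escape time 7
(row=3, col=0): c = -1.7800 + -1.1800i → escape time 1
(row=3, col=1): c = -1.3150 + -1.1800i → escape time 2
(row=3, col=2): c = -0.8500 + -1.1800i → escape time 3
(row=3, col=3): c = -0.3850 + -1.1800i → escape time 3
(row=3, col=4): c = 0.0800 + -1.1800i → escape time 3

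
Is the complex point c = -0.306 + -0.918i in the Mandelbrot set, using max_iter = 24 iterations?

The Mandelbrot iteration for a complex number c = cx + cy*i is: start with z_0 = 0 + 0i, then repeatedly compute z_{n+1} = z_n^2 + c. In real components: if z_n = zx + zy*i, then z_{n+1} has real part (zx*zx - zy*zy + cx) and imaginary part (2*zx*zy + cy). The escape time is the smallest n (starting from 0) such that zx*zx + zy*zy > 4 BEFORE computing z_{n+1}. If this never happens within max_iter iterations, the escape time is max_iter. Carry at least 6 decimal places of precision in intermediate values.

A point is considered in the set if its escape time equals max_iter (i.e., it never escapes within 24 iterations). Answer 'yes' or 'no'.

Answer: no

Derivation:
z_0 = 0 + 0i, c = -0.3060 + -0.9180i
Iter 1: z = -0.3060 + -0.9180i, |z|^2 = 0.9364
Iter 2: z = -1.0551 + -0.3562i, |z|^2 = 1.2401
Iter 3: z = 0.6803 + -0.1664i, |z|^2 = 0.4906
Iter 4: z = 0.1292 + -1.1444i, |z|^2 = 1.3263
Iter 5: z = -1.5990 + -1.2137i, |z|^2 = 4.0297
Escaped at iteration 5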